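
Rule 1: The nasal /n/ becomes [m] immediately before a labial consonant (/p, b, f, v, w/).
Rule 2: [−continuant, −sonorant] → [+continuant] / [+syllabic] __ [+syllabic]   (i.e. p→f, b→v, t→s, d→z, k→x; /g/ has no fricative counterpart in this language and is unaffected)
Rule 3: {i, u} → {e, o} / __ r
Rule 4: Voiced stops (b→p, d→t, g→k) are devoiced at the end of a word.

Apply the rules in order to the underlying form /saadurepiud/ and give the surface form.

saazorefiut

Rule 1 (nasal place assimilation): no segment meets the environment; /saadurepiud/ is unchanged.
Rule 2 (intervocalic spirantization): /d/ is a stop between vowels /a/ and /u/, so it spirantizes to the fricative [z]. /p/ is a stop between vowels /e/ and /i/, so it spirantizes to the fricative [f]. /saadurepiud/ → saazurefiud.
Rule 3 (pre-rhotic lowering): /u/ is a high vowel immediately before /r/, so it lowers to [o]. /saazurefiud/ → saazorefiud.
Rule 4 (final devoicing): /d/ is a voiced stop in word-final position, so it devoices to [t]. /saazorefiud/ → saazorefiut.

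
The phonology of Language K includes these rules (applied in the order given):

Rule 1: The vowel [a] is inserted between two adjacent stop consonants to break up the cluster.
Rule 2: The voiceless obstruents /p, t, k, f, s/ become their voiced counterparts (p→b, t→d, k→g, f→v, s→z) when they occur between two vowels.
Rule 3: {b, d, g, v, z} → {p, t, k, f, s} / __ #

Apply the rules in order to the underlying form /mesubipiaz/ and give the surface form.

mezubibias

Rule 1 (stop-cluster a-epenthesis): no segment meets the environment; /mesubipiaz/ is unchanged.
Rule 2 (intervocalic voicing): /s/ is a voiceless obstruent between vowels /e/ and /u/, so it voices to [z]. /p/ is a voiceless obstruent between vowels /i/ and /i/, so it voices to [b]. /mesubipiaz/ → mezubibiaz.
Rule 3 (final devoicing): /z/ is a voiced obstruent in word-final position, so it devoices to [s]. /mezubibiaz/ → mezubibias.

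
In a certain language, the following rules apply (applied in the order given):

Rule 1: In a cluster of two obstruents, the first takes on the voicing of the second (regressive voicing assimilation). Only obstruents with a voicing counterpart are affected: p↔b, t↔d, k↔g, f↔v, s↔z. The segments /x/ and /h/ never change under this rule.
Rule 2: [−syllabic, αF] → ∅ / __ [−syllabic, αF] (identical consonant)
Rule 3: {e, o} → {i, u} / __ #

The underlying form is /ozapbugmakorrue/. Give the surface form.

ozabugmakorui

Rule 1 (regressive voicing assimilation): /p/ precedes the voiced obstruent /b/, so it voices to [b] by assimilation. /ozapbugmakorrue/ → ozabbugmakorrue.
Rule 2 (degemination): /bb/ is a geminate; the first /b/ deletes. /rr/ is a geminate; the first /r/ deletes. /ozabbugmakorrue/ → ozabugmakorue.
Rule 3 (final vowel raising): /e/ is a mid vowel in word-final position, so it raises to [i]. /ozabugmakorue/ → ozabugmakorui.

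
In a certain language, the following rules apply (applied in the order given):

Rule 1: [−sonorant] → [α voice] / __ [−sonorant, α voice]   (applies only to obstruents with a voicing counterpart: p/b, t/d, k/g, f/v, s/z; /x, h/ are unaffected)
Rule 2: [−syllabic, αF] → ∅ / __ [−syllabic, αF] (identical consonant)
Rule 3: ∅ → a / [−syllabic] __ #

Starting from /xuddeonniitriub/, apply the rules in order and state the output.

xudeoniitriuba

Rule 1 (regressive voicing assimilation): no segment meets the environment; /xuddeonniitriub/ is unchanged.
Rule 2 (degemination): /dd/ is a geminate; the first /d/ deletes. /nn/ is a geminate; the first /n/ deletes. /xuddeonniitriub/ → xudeoniitriub.
Rule 3 (final a-epenthesis): the form ends in the consonant /b/, so [a] is inserted word-finally. /xudeoniitriub/ → xudeoniitriuba.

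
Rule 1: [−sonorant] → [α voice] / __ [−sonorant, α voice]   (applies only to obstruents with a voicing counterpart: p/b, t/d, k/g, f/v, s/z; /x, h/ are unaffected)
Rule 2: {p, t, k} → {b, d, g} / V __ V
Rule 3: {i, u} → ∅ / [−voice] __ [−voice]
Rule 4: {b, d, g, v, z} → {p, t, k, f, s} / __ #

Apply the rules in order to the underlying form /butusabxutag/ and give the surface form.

budusapxudak

Rule 1 (regressive voicing assimilation): /b/ precedes the voiceless obstruent /x/, so it devoices to [p] by assimilation. /butusabxutag/ → butusapxutag.
Rule 2 (intervocalic voicing): /t/ is a voiceless stop between vowels /u/ and /u/, so it voices to [d]. /t/ is a voiceless stop between vowels /u/ and /a/, so it voices to [d]. /butusapxutag/ → budusapxudag.
Rule 3 (high vowel syncope): no segment meets the environment; /budusapxudag/ is unchanged.
Rule 4 (final devoicing): /g/ is a voiced obstruent in word-final position, so it devoices to [k]. /budusapxudag/ → budusapxudak.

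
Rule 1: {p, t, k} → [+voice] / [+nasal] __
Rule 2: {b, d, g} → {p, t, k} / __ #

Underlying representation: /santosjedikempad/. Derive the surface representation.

sandosjedikembat

Rule 1 (post-nasal voicing): /t/ is a voiceless stop immediately after the nasal /n/, so it voices to [d]. /p/ is a voiceless stop immediately after the nasal /m/, so it voices to [b]. /santosjedikempad/ → sandosjedikembad.
Rule 2 (final devoicing): /d/ is a voiced stop in word-final position, so it devoices to [t]. /sandosjedikembad/ → sandosjedikembat.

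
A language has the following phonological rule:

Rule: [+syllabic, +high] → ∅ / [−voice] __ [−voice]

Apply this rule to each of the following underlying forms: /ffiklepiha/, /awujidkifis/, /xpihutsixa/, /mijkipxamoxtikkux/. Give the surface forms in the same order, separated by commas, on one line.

/ffiklepiha/: /i/ is a high vowel flanked by voiceless consonants /f/ and /k/, so it deletes. /i/ is a high vowel flanked by voiceless consonants /p/ and /h/, so it deletes. → [ffklepha].
/awujidkifis/: /i/ is a high vowel flanked by voiceless consonants /k/ and /f/, so it deletes. /i/ is a high vowel flanked by voiceless consonants /f/ and /s/, so it deletes. → [awujidkfs].
/xpihutsixa/: /i/ is a high vowel flanked by voiceless consonants /p/ and /h/, so it deletes. /u/ is a high vowel flanked by voiceless consonants /h/ and /t/, so it deletes. /i/ is a high vowel flanked by voiceless consonants /s/ and /x/, so it deletes. → [xphtsxa].
/mijkipxamoxtikkux/: /i/ is a high vowel flanked by voiceless consonants /k/ and /p/, so it deletes. /i/ is a high vowel flanked by voiceless consonants /t/ and /k/, so it deletes. /u/ is a high vowel flanked by voiceless consonants /k/ and /x/, so it deletes. → [mijkpxamoxtkkx].

ffklepha, awujidkfs, xphtsxa, mijkpxamoxtkkx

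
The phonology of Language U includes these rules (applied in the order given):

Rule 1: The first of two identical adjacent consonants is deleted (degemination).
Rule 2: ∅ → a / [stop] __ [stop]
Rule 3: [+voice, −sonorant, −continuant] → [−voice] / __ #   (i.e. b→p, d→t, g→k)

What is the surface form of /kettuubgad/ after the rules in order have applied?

ketuubagat

Rule 1 (degemination): /tt/ is a geminate; the first /t/ deletes. /kettuubgad/ → ketuubgad.
Rule 2 (stop-cluster a-epenthesis): /b/ and /g/ form a stop–stop cluster, so [a] is inserted between them. /ketuubgad/ → ketuubagad.
Rule 3 (final devoicing): /d/ is a voiced stop in word-final position, so it devoices to [t]. /ketuubagad/ → ketuubagat.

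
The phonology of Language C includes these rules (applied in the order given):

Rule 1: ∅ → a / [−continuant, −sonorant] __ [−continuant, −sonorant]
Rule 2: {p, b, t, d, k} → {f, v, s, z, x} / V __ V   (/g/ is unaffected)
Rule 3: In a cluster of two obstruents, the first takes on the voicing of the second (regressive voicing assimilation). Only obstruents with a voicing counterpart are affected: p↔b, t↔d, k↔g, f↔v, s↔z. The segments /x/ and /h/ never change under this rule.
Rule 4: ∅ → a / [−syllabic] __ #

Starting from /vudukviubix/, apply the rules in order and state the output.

vuzugviuvixa

Rule 1 (stop-cluster a-epenthesis): no segment meets the environment; /vudukviubix/ is unchanged.
Rule 2 (intervocalic spirantization): /d/ is a stop between vowels /u/ and /u/, so it spirantizes to the fricative [z]. /b/ is a stop between vowels /u/ and /i/, so it spirantizes to the fricative [v]. /vudukviubix/ → vuzukviuvix.
Rule 3 (regressive voicing assimilation): /k/ precedes the voiced obstruent /v/, so it voices to [g] by assimilation. /vuzukviuvix/ → vuzugviuvix.
Rule 4 (final a-epenthesis): the form ends in the consonant /x/, so [a] is inserted word-finally. /vuzugviuvix/ → vuzugviuvixa.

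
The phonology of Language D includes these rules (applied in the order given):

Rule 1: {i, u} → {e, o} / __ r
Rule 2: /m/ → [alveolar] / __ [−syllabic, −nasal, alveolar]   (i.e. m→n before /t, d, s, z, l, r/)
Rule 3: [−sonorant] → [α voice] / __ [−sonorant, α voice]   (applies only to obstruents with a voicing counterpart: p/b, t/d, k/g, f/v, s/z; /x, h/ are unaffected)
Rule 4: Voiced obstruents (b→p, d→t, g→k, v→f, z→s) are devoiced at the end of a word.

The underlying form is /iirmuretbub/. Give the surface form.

Rule 1 (pre-rhotic lowering): /i/ is a high vowel immediately before /r/, so it lowers to [e]. /u/ is a high vowel immediately before /r/, so it lowers to [o]. /iirmuretbub/ → iermoretbub.
Rule 2 (nasal place assimilation): no segment meets the environment; /iermoretbub/ is unchanged.
Rule 3 (regressive voicing assimilation): /t/ precedes the voiced obstruent /b/, so it voices to [d] by assimilation. /iermoretbub/ → iermoredbub.
Rule 4 (final devoicing): /b/ is a voiced obstruent in word-final position, so it devoices to [p]. /iermoredbub/ → iermoredbup.

iermoredbup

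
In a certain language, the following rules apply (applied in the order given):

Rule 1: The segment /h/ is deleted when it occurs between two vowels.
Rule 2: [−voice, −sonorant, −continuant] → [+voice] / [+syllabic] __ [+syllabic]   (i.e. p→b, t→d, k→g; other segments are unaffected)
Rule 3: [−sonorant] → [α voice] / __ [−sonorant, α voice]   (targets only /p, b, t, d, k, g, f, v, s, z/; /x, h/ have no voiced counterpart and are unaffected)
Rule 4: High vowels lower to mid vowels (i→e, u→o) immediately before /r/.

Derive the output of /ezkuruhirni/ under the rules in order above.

Rule 1 (intervocalic h-deletion): /h/ occurs between vowels /u/ and /i/, so it deletes. /ezkuruhirni/ → ezkuruirni.
Rule 2 (intervocalic voicing): no segment meets the environment; /ezkuruirni/ is unchanged.
Rule 3 (regressive voicing assimilation): /z/ precedes the voiceless obstruent /k/, so it devoices to [s] by assimilation. /ezkuruirni/ → eskuruirni.
Rule 4 (pre-rhotic lowering): /u/ is a high vowel immediately before /r/, so it lowers to [o]. /i/ is a high vowel immediately before /r/, so it lowers to [e]. /eskuruirni/ → eskoruerni.

eskoruerni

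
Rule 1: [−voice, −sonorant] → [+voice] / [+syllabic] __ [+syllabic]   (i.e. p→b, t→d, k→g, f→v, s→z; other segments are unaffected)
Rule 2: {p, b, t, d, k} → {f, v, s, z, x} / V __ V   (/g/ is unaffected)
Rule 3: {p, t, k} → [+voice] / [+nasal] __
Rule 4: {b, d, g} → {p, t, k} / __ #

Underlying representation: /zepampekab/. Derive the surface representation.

zevambegap

Rule 1 (intervocalic voicing): /p/ is a voiceless obstruent between vowels /e/ and /a/, so it voices to [b]. /k/ is a voiceless obstruent between vowels /e/ and /a/, so it voices to [g]. /zepampekab/ → zebampegab.
Rule 2 (intervocalic spirantization): /b/ is a stop between vowels /e/ and /a/, so it spirantizes to the fricative [v]. /zebampegab/ → zevampegab.
Rule 3 (post-nasal voicing): /p/ is a voiceless stop immediately after the nasal /m/, so it voices to [b]. /zevampegab/ → zevambegab.
Rule 4 (final devoicing): /b/ is a voiced stop in word-final position, so it devoices to [p]. /zevambegab/ → zevambegap.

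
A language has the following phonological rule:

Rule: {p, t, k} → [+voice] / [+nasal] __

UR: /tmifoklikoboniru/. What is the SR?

tmifoklikoboniru

No segment of /tmifoklikoboniru/ meets the structural description of the rule, so the form surfaces unchanged.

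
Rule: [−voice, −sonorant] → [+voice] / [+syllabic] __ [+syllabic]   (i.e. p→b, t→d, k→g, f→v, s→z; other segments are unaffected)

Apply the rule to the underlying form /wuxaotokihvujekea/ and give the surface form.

wuxaodogihvujegea

/t/ is a voiceless obstruent between vowels /o/ and /o/, so it voices to [d].
/k/ is a voiceless obstruent between vowels /o/ and /i/, so it voices to [g].
/k/ is a voiceless obstruent between vowels /e/ and /e/, so it voices to [g].
Surface form: [wuxaodogihvujegea].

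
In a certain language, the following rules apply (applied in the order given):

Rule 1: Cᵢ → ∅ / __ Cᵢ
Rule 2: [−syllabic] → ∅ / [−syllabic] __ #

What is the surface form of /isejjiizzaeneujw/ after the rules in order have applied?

isejiizaeneuj

Rule 1 (degemination): /jj/ is a geminate; the first /j/ deletes. /zz/ is a geminate; the first /z/ deletes. /isejjiizzaeneujw/ → isejiizaeneujw.
Rule 2 (final cluster simplification): /w/ is the second consonant of a word-final cluster /jw/, so it deletes. /isejiizaeneujw/ → isejiizaeneuj.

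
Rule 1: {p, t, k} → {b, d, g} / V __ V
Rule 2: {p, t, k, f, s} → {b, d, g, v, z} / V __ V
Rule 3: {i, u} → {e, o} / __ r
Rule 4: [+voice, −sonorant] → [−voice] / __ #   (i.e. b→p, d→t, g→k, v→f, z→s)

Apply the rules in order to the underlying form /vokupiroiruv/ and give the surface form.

Rule 1 (intervocalic voicing): /k/ is a voiceless stop between vowels /o/ and /u/, so it voices to [g]. /p/ is a voiceless stop between vowels /u/ and /i/, so it voices to [b]. /vokupiroiruv/ → vogubiroiruv.
Rule 2 (intervocalic voicing): no segment meets the environment; /vogubiroiruv/ is unchanged.
Rule 3 (pre-rhotic lowering): /i/ is a high vowel immediately before /r/, so it lowers to [e]. /i/ is a high vowel immediately before /r/, so it lowers to [e]. /vogubiroiruv/ → voguberoeruv.
Rule 4 (final devoicing): /v/ is a voiced obstruent in word-final position, so it devoices to [f]. /voguberoeruv/ → voguberoeruf.

voguberoeruf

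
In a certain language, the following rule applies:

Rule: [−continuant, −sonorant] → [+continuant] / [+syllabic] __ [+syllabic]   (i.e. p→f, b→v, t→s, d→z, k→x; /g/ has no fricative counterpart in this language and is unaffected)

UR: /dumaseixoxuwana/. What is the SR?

dumaseixoxuwana

No segment of /dumaseixoxuwana/ meets the structural description of the rule, so the form surfaces unchanged.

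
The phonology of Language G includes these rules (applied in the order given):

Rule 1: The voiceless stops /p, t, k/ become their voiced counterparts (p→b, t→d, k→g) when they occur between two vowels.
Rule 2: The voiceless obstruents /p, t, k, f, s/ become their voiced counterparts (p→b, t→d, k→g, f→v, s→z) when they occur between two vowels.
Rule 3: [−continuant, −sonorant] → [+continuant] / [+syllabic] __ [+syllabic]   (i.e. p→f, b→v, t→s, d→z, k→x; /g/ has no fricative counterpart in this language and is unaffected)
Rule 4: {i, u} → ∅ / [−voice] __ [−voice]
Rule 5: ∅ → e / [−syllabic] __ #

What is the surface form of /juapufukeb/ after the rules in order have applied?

Rule 1 (intervocalic voicing): /p/ is a voiceless stop between vowels /a/ and /u/, so it voices to [b]. /k/ is a voiceless stop between vowels /u/ and /e/, so it voices to [g]. /juapufukeb/ → juabufugeb.
Rule 2 (intervocalic voicing): /f/ is a voiceless obstruent between vowels /u/ and /u/, so it voices to [v]. /juabufugeb/ → juabuvugeb.
Rule 3 (intervocalic spirantization): /b/ is a stop between vowels /a/ and /u/, so it spirantizes to the fricative [v]. /juabuvugeb/ → juavuvugeb.
Rule 4 (high vowel syncope): no segment meets the environment; /juavuvugeb/ is unchanged.
Rule 5 (final e-epenthesis): the form ends in the consonant /b/, so [e] is inserted word-finally. /juavuvugeb/ → juavuvugebe.

juavuvugebe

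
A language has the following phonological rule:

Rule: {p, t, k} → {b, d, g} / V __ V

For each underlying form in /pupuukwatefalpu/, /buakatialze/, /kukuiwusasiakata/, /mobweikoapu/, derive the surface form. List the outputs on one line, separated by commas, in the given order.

pubuukwadefalpu, buagadialze, kuguiwusasiagada, mobweigoabu

/pupuukwatefalpu/: /p/ is a voiceless stop between vowels /u/ and /u/, so it voices to [b]. /t/ is a voiceless stop between vowels /a/ and /e/, so it voices to [d]. → [pubuukwadefalpu].
/buakatialze/: /k/ is a voiceless stop between vowels /a/ and /a/, so it voices to [g]. /t/ is a voiceless stop between vowels /a/ and /i/, so it voices to [d]. → [buagadialze].
/kukuiwusasiakata/: /k/ is a voiceless stop between vowels /u/ and /u/, so it voices to [g]. /k/ is a voiceless stop between vowels /a/ and /a/, so it voices to [g]. /t/ is a voiceless stop between vowels /a/ and /a/, so it voices to [d]. → [kuguiwusasiagada].
/mobweikoapu/: /k/ is a voiceless stop between vowels /i/ and /o/, so it voices to [g]. /p/ is a voiceless stop between vowels /a/ and /u/, so it voices to [b]. → [mobweigoabu].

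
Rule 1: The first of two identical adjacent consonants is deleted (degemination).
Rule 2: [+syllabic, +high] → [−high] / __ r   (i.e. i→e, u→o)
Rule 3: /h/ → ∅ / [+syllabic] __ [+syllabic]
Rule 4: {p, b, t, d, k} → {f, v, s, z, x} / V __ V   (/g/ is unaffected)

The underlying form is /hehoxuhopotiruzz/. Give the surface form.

heoxuofoseruz

Rule 1 (degemination): /zz/ is a geminate; the first /z/ deletes. /hehoxuhopotiruzz/ → hehoxuhopotiruz.
Rule 2 (pre-rhotic lowering): /i/ is a high vowel immediately before /r/, so it lowers to [e]. /hehoxuhopotiruz/ → hehoxuhopoteruz.
Rule 3 (intervocalic h-deletion): /h/ occurs between vowels /e/ and /o/, so it deletes. /h/ occurs between vowels /u/ and /o/, so it deletes. /hehoxuhopoteruz/ → heoxuopoteruz.
Rule 4 (intervocalic spirantization): /p/ is a stop between vowels /o/ and /o/, so it spirantizes to the fricative [f]. /t/ is a stop between vowels /o/ and /e/, so it spirantizes to the fricative [s]. /heoxuopoteruz/ → heoxuofoseruz.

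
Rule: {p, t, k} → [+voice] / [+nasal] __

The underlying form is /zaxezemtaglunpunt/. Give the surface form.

/t/ is a voiceless stop immediately after the nasal /m/, so it voices to [d].
/p/ is a voiceless stop immediately after the nasal /n/, so it voices to [b].
/t/ is a voiceless stop immediately after the nasal /n/, so it voices to [d].
Surface form: [zaxezemdaglunbund].

zaxezemdaglunbund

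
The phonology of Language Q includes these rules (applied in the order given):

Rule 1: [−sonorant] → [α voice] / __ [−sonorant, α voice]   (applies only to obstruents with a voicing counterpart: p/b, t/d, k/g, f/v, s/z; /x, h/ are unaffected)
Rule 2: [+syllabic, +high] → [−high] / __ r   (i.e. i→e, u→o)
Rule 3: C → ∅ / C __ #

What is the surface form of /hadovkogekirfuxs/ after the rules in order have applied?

Rule 1 (regressive voicing assimilation): /v/ precedes the voiceless obstruent /k/, so it devoices to [f] by assimilation. /hadovkogekirfuxs/ → hadofkogekirfuxs.
Rule 2 (pre-rhotic lowering): /i/ is a high vowel immediately before /r/, so it lowers to [e]. /hadofkogekirfuxs/ → hadofkogekerfuxs.
Rule 3 (final cluster simplification): /s/ is the second consonant of a word-final cluster /xs/, so it deletes. /hadofkogekerfuxs/ → hadofkogekerfux.

hadofkogekerfux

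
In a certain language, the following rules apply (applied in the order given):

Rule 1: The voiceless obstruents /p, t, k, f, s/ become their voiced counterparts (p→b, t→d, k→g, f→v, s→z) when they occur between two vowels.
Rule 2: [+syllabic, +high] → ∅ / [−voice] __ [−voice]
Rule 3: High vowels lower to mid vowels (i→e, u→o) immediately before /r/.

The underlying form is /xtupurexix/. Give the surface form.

Rule 1 (intervocalic voicing): /p/ is a voiceless obstruent between vowels /u/ and /u/, so it voices to [b]. /xtupurexix/ → xtuburexix.
Rule 2 (high vowel syncope): /i/ is a high vowel flanked by voiceless consonants /x/ and /x/, so it deletes. /xtuburexix/ → xtuburexx.
Rule 3 (pre-rhotic lowering): /u/ is a high vowel immediately before /r/, so it lowers to [o]. /xtuburexx/ → xtuborexx.

xtuborexx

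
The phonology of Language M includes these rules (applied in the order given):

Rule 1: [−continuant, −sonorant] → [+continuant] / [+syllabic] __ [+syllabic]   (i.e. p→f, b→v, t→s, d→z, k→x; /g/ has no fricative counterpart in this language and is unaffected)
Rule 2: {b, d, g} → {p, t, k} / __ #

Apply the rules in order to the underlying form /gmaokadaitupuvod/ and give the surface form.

gmaoxazaisufuvot

Rule 1 (intervocalic spirantization): /k/ is a stop between vowels /o/ and /a/, so it spirantizes to the fricative [x]. /d/ is a stop between vowels /a/ and /a/, so it spirantizes to the fricative [z]. /t/ is a stop between vowels /i/ and /u/, so it spirantizes to the fricative [s]. /p/ is a stop between vowels /u/ and /u/, so it spirantizes to the fricative [f]. /gmaokadaitupuvod/ → gmaoxazaisufuvod.
Rule 2 (final devoicing): /d/ is a voiced stop in word-final position, so it devoices to [t]. /gmaoxazaisufuvod/ → gmaoxazaisufuvot.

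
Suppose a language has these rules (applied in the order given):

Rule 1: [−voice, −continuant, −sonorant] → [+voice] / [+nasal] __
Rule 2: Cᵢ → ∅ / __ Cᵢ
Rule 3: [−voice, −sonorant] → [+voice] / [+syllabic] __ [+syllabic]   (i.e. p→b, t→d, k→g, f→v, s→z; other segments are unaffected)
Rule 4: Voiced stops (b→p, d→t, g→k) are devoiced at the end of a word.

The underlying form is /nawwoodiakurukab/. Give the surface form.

Rule 1 (post-nasal voicing): no segment meets the environment; /nawwoodiakurukab/ is unchanged.
Rule 2 (degemination): /ww/ is a geminate; the first /w/ deletes. /nawwoodiakurukab/ → nawoodiakurukab.
Rule 3 (intervocalic voicing): /k/ is a voiceless obstruent between vowels /a/ and /u/, so it voices to [g]. /k/ is a voiceless obstruent between vowels /u/ and /a/, so it voices to [g]. /nawoodiakurukab/ → nawoodiagurugab.
Rule 4 (final devoicing): /b/ is a voiced stop in word-final position, so it devoices to [p]. /nawoodiagurugab/ → nawoodiagurugap.

nawoodiagurugap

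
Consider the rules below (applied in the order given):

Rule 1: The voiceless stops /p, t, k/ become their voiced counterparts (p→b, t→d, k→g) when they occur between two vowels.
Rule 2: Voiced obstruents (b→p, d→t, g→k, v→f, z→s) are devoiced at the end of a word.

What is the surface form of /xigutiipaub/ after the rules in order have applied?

xigudiibaup

Rule 1 (intervocalic voicing): /t/ is a voiceless stop between vowels /u/ and /i/, so it voices to [d]. /p/ is a voiceless stop between vowels /i/ and /a/, so it voices to [b]. /xigutiipaub/ → xigudiibaub.
Rule 2 (final devoicing): /b/ is a voiced obstruent in word-final position, so it devoices to [p]. /xigudiibaub/ → xigudiibaup.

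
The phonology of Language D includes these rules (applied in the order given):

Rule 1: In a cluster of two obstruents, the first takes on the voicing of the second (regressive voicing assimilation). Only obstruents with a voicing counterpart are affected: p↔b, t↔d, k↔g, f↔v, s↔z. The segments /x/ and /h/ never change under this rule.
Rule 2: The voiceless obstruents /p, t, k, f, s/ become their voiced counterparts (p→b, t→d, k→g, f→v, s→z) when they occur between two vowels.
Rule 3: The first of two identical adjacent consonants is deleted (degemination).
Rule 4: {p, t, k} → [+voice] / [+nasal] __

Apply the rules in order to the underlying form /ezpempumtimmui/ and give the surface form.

Rule 1 (regressive voicing assimilation): /z/ precedes the voiceless obstruent /p/, so it devoices to [s] by assimilation. /ezpempumtimmui/ → espempumtimmui.
Rule 2 (intervocalic voicing): no segment meets the environment; /espempumtimmui/ is unchanged.
Rule 3 (degemination): /mm/ is a geminate; the first /m/ deletes. /espempumtimmui/ → espempumtimui.
Rule 4 (post-nasal voicing): /p/ is a voiceless stop immediately after the nasal /m/, so it voices to [b]. /t/ is a voiceless stop immediately after the nasal /m/, so it voices to [d]. /espempumtimui/ → espembumdimui.

espembumdimui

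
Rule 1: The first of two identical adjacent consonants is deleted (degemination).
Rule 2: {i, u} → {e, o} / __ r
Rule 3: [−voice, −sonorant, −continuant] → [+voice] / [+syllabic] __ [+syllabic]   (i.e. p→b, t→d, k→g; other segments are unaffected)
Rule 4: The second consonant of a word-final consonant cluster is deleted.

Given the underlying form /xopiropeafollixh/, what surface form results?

Rule 1 (degemination): /ll/ is a geminate; the first /l/ deletes. /xopiropeafollixh/ → xopiropeafolixh.
Rule 2 (pre-rhotic lowering): /i/ is a high vowel immediately before /r/, so it lowers to [e]. /xopiropeafolixh/ → xoperopeafolixh.
Rule 3 (intervocalic voicing): /p/ is a voiceless stop between vowels /o/ and /e/, so it voices to [b]. /p/ is a voiceless stop between vowels /o/ and /e/, so it voices to [b]. /xoperopeafolixh/ → xoberobeafolixh.
Rule 4 (final cluster simplification): /h/ is the second consonant of a word-final cluster /xh/, so it deletes. /xoberobeafolixh/ → xoberobeafolix.

xoberobeafolix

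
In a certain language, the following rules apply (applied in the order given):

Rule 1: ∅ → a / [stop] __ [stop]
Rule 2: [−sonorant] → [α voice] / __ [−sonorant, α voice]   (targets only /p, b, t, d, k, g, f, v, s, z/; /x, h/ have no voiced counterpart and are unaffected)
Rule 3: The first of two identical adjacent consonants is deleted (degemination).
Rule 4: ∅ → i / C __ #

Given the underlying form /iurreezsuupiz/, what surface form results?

Rule 1 (stop-cluster a-epenthesis): no segment meets the environment; /iurreezsuupiz/ is unchanged.
Rule 2 (regressive voicing assimilation): /z/ precedes the voiceless obstruent /s/, so it devoices to [s] by assimilation. /iurreezsuupiz/ → iurreessuupiz.
Rule 3 (degemination): /rr/ is a geminate; the first /r/ deletes. /ss/ is a geminate; the first /s/ deletes. /iurreessuupiz/ → iureesuupiz.
Rule 4 (final i-epenthesis): the form ends in the consonant /z/, so [i] is inserted word-finally. /iureesuupiz/ → iureesuupizi.

iureesuupizi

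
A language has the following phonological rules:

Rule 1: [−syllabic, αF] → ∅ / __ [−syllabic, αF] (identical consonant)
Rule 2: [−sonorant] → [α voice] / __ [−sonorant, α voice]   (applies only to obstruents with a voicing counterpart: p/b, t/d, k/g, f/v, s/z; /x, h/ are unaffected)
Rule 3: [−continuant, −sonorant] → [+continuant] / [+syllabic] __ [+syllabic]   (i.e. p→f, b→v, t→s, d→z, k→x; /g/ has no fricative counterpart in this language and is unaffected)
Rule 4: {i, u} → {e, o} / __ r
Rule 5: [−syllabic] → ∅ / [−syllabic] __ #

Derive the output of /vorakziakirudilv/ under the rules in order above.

Rule 1 (degemination): no segment meets the environment; /vorakziakirudilv/ is unchanged.
Rule 2 (regressive voicing assimilation): /k/ precedes the voiced obstruent /z/, so it voices to [g] by assimilation. /vorakziakirudilv/ → voragziakirudilv.
Rule 3 (intervocalic spirantization): /k/ is a stop between vowels /a/ and /i/, so it spirantizes to the fricative [x]. /d/ is a stop between vowels /u/ and /i/, so it spirantizes to the fricative [z]. /voragziakirudilv/ → voragziaxiruzilv.
Rule 4 (pre-rhotic lowering): /i/ is a high vowel immediately before /r/, so it lowers to [e]. /voragziaxiruzilv/ → voragziaxeruzilv.
Rule 5 (final cluster simplification): /v/ is the second consonant of a word-final cluster /lv/, so it deletes. /voragziaxeruzilv/ → voragziaxeruzil.

voragziaxeruzil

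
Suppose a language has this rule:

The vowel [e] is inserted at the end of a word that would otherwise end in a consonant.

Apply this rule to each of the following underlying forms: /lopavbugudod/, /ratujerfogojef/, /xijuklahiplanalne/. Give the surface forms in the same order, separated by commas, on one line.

/lopavbugudod/: the form ends in the consonant /d/, so [e] is inserted word-finally. → [lopavbugudode].
/ratujerfogojef/: the form ends in the consonant /f/, so [e] is inserted word-finally. → [ratujerfogojefe].
/xijuklahiplanalne/: the rule's environment is not met; surfaces unchanged as [xijuklahiplanalne].

lopavbugudode, ratujerfogojefe, xijuklahiplanalne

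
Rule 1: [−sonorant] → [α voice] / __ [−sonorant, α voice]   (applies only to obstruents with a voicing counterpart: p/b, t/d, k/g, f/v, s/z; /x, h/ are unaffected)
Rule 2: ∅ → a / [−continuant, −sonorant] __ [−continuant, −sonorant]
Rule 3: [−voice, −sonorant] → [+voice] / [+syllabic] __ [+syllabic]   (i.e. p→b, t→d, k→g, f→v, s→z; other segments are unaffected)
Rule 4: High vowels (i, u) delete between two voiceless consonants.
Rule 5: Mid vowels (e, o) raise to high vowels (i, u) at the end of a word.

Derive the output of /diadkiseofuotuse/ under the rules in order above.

Rule 1 (regressive voicing assimilation): /d/ precedes the voiceless obstruent /k/, so it devoices to [t] by assimilation. /diadkiseofuotuse/ → diatkiseofuotuse.
Rule 2 (stop-cluster a-epenthesis): /t/ and /k/ form a stop–stop cluster, so [a] is inserted between them. /diatkiseofuotuse/ → diatakiseofuotuse.
Rule 3 (intervocalic voicing): /t/ is a voiceless obstruent between vowels /a/ and /a/, so it voices to [d]. /k/ is a voiceless obstruent between vowels /a/ and /i/, so it voices to [g]. /s/ is a voiceless obstruent between vowels /i/ and /e/, so it voices to [z]. /f/ is a voiceless obstruent between vowels /o/ and /u/, so it voices to [v]. /t/ is a voiceless obstruent between vowels /o/ and /u/, so it voices to [d]. /s/ is a voiceless obstruent between vowels /u/ and /e/, so it voices to [z]. /diatakiseofuotuse/ → diadagizeovuoduze.
Rule 4 (high vowel syncope): no segment meets the environment; /diadagizeovuoduze/ is unchanged.
Rule 5 (final vowel raising): /e/ is a mid vowel in word-final position, so it raises to [i]. /diadagizeovuoduze/ → diadagizeovuoduzi.

diadagizeovuoduzi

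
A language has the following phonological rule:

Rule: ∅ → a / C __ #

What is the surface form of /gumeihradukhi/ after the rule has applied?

gumeihradukhi

No segment of /gumeihradukhi/ meets the structural description of the rule, so the form surfaces unchanged.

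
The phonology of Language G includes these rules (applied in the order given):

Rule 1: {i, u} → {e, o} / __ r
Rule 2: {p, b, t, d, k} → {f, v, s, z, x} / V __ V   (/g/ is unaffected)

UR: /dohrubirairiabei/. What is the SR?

dohruveraeriavei

Rule 1 (pre-rhotic lowering): /i/ is a high vowel immediately before /r/, so it lowers to [e]. /i/ is a high vowel immediately before /r/, so it lowers to [e]. /dohrubirairiabei/ → dohruberaeriabei.
Rule 2 (intervocalic spirantization): /b/ is a stop between vowels /u/ and /e/, so it spirantizes to the fricative [v]. /b/ is a stop between vowels /a/ and /e/, so it spirantizes to the fricative [v]. /dohruberaeriabei/ → dohruveraeriavei.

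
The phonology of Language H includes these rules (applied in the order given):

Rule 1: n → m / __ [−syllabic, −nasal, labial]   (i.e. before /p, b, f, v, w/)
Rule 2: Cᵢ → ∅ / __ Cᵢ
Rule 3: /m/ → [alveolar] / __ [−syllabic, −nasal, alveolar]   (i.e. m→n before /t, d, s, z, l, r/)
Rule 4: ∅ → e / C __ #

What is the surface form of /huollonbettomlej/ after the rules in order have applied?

huolombetonleje

Rule 1 (nasal place assimilation): /n/ precedes the labial consonant /b/, so it assimilates in place to [m]. /huollonbettomlej/ → huollombettomlej.
Rule 2 (degemination): /ll/ is a geminate; the first /l/ deletes. /tt/ is a geminate; the first /t/ deletes. /huollombettomlej/ → huolombetomlej.
Rule 3 (nasal place assimilation): /m/ precedes the alveolar consonant /l/, so it assimilates in place to [n]. /huolombetomlej/ → huolombetonlej.
Rule 4 (final e-epenthesis): the form ends in the consonant /j/, so [e] is inserted word-finally. /huolombetonlej/ → huolombetonleje.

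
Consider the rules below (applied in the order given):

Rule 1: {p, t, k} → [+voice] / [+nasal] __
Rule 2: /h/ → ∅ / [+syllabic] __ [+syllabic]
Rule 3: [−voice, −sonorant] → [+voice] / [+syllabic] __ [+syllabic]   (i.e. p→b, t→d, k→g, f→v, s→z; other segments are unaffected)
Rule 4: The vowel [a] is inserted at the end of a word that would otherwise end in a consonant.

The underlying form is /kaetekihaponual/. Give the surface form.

kaedegiabonuala

Rule 1 (post-nasal voicing): no segment meets the environment; /kaetekihaponual/ is unchanged.
Rule 2 (intervocalic h-deletion): /h/ occurs between vowels /i/ and /a/, so it deletes. /kaetekihaponual/ → kaetekiaponual.
Rule 3 (intervocalic voicing): /t/ is a voiceless obstruent between vowels /e/ and /e/, so it voices to [d]. /k/ is a voiceless obstruent between vowels /e/ and /i/, so it voices to [g]. /p/ is a voiceless obstruent between vowels /a/ and /o/, so it voices to [b]. /kaetekiaponual/ → kaedegiabonual.
Rule 4 (final a-epenthesis): the form ends in the consonant /l/, so [a] is inserted word-finally. /kaedegiabonual/ → kaedegiabonuala.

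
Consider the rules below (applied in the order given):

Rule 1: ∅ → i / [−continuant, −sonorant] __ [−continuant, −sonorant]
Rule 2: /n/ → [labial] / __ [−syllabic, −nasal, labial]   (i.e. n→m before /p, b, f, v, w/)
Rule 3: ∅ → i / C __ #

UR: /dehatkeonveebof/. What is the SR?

dehatikeomveebofi

Rule 1 (stop-cluster i-epenthesis): /t/ and /k/ form a stop–stop cluster, so [i] is inserted between them. /dehatkeonveebof/ → dehatikeonveebof.
Rule 2 (nasal place assimilation): /n/ precedes the labial consonant /v/, so it assimilates in place to [m]. /dehatikeonveebof/ → dehatikeomveebof.
Rule 3 (final i-epenthesis): the form ends in the consonant /f/, so [i] is inserted word-finally. /dehatikeomveebof/ → dehatikeomveebofi.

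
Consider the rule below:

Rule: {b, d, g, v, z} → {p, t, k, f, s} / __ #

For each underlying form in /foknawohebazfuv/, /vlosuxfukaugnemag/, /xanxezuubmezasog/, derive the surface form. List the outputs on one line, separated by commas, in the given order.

foknawohebazfuf, vlosuxfukaugnemak, xanxezuubmezasok

/foknawohebazfuv/: /v/ is a voiced obstruent in word-final position, so it devoices to [f]. → [foknawohebazfuf].
/vlosuxfukaugnemag/: /g/ is a voiced obstruent in word-final position, so it devoices to [k]. → [vlosuxfukaugnemak].
/xanxezuubmezasog/: /g/ is a voiced obstruent in word-final position, so it devoices to [k]. → [xanxezuubmezasok].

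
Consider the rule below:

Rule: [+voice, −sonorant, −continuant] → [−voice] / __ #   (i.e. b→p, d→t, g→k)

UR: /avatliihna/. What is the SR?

avatliihna

No segment of /avatliihna/ meets the structural description of the rule, so the form surfaces unchanged.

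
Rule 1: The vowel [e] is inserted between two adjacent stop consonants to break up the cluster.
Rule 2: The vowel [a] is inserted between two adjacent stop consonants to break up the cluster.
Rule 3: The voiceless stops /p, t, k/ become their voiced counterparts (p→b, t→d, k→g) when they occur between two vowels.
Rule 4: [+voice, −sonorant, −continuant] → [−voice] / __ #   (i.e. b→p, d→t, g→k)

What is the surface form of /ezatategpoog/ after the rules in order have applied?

ezadadegebook

Rule 1 (stop-cluster e-epenthesis): /g/ and /p/ form a stop–stop cluster, so [e] is inserted between them. /ezatategpoog/ → ezatategepoog.
Rule 2 (stop-cluster a-epenthesis): no segment meets the environment; /ezatategepoog/ is unchanged.
Rule 3 (intervocalic voicing): /t/ is a voiceless stop between vowels /a/ and /a/, so it voices to [d]. /t/ is a voiceless stop between vowels /a/ and /e/, so it voices to [d]. /p/ is a voiceless stop between vowels /e/ and /o/, so it voices to [b]. /ezatategepoog/ → ezadadegeboog.
Rule 4 (final devoicing): /g/ is a voiced stop in word-final position, so it devoices to [k]. /ezadadegeboog/ → ezadadegebook.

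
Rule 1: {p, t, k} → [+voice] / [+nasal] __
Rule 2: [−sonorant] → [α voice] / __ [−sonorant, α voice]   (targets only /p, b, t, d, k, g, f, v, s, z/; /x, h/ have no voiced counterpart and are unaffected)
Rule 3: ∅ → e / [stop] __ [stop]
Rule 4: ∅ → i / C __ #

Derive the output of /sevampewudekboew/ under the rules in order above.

Rule 1 (post-nasal voicing): /p/ is a voiceless stop immediately after the nasal /m/, so it voices to [b]. /sevampewudekboew/ → sevambewudekboew.
Rule 2 (regressive voicing assimilation): /k/ precedes the voiced obstruent /b/, so it voices to [g] by assimilation. /sevambewudekboew/ → sevambewudegboew.
Rule 3 (stop-cluster e-epenthesis): /g/ and /b/ form a stop–stop cluster, so [e] is inserted between them. /sevambewudegboew/ → sevambewudegeboew.
Rule 4 (final i-epenthesis): the form ends in the consonant /w/, so [i] is inserted word-finally. /sevambewudegeboew/ → sevambewudegeboewi.

sevambewudegeboewi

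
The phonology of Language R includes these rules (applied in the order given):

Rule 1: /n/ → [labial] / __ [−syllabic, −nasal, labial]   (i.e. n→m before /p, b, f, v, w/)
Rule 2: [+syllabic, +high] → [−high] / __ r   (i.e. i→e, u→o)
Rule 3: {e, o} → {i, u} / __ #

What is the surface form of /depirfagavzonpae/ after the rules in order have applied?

Rule 1 (nasal place assimilation): /n/ precedes the labial consonant /p/, so it assimilates in place to [m]. /depirfagavzonpae/ → depirfagavzompae.
Rule 2 (pre-rhotic lowering): /i/ is a high vowel immediately before /r/, so it lowers to [e]. /depirfagavzompae/ → deperfagavzompae.
Rule 3 (final vowel raising): /e/ is a mid vowel in word-final position, so it raises to [i]. /deperfagavzompae/ → deperfagavzompai.

deperfagavzompai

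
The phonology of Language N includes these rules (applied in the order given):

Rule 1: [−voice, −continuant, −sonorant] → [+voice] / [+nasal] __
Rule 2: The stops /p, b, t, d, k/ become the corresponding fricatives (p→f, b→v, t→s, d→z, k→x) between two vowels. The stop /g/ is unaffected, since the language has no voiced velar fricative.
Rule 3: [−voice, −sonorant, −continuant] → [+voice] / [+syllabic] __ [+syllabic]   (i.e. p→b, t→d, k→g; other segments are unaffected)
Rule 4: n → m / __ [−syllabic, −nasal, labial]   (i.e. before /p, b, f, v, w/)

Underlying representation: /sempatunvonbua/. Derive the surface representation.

sembasumvombua

Rule 1 (post-nasal voicing): /p/ is a voiceless stop immediately after the nasal /m/, so it voices to [b]. /sempatunvonbua/ → sembatunvonbua.
Rule 2 (intervocalic spirantization): /t/ is a stop between vowels /a/ and /u/, so it spirantizes to the fricative [s]. /sembatunvonbua/ → sembasunvonbua.
Rule 3 (intervocalic voicing): no segment meets the environment; /sembasunvonbua/ is unchanged.
Rule 4 (nasal place assimilation): /n/ precedes the labial consonant /v/, so it assimilates in place to [m]. /n/ precedes the labial consonant /b/, so it assimilates in place to [m]. /sembasunvonbua/ → sembasumvombua.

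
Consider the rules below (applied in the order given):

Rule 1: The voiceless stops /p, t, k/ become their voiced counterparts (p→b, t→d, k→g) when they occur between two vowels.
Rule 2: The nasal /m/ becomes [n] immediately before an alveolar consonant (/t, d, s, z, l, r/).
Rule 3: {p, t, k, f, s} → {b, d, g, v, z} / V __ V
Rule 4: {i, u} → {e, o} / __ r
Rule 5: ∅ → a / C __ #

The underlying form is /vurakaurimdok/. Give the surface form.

Rule 1 (intervocalic voicing): /k/ is a voiceless stop between vowels /a/ and /a/, so it voices to [g]. /vurakaurimdok/ → vuragaurimdok.
Rule 2 (nasal place assimilation): /m/ precedes the alveolar consonant /d/, so it assimilates in place to [n]. /vuragaurimdok/ → vuragaurindok.
Rule 3 (intervocalic voicing): no segment meets the environment; /vuragaurindok/ is unchanged.
Rule 4 (pre-rhotic lowering): /u/ is a high vowel immediately before /r/, so it lowers to [o]. /u/ is a high vowel immediately before /r/, so it lowers to [o]. /vuragaurindok/ → voragaorindok.
Rule 5 (final a-epenthesis): the form ends in the consonant /k/, so [a] is inserted word-finally. /voragaorindok/ → voragaorindoka.

voragaorindoka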